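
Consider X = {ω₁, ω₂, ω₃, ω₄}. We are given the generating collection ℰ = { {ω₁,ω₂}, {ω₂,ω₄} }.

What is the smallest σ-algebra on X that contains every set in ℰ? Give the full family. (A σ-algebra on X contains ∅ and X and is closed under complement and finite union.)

σ(ℰ) = { {}, {ω₁}, {ω₂}, {ω₃}, {ω₄}, {ω₁,ω₂}, {ω₁,ω₃}, {ω₁,ω₄}, {ω₂,ω₃}, {ω₂,ω₄}, {ω₃,ω₄}, {ω₁,ω₂,ω₃}, {ω₁,ω₂,ω₄}, {ω₁,ω₃,ω₄}, {ω₂,ω₃,ω₄}, X }

Derivation:
Start: ℰ ∪ {∅, X} = { {}, {ω₁,ω₂}, {ω₂,ω₄}, X }.
Step 1: +3 →
  {ω₁,ω₃}  = {ω₂,ω₄}ᶜ
  {ω₃,ω₄}  = {ω₁,ω₂}ᶜ
  {ω₁,ω₂,ω₄}  = {ω₁,ω₂} ∪ {ω₂,ω₄}
  — 7 sets.
Step 2. New:
  {ω₃}  = {ω₁,ω₂,ω₄}ᶜ
  {ω₁,ω₂,ω₃}  = {ω₁,ω₂} ∪ {ω₁,ω₃}
  {ω₁,ω₃,ω₄}  = {ω₃,ω₄} ∪ {ω₁,ω₃}
  {ω₂,ω₃,ω₄}  = {ω₃,ω₄} ∪ {ω₂,ω₄}
  — 11 sets.
Step 3. New:
  {ω₁}  = {ω₂,ω₃,ω₄}ᶜ
  {ω₂}  = {ω₁,ω₃,ω₄}ᶜ
  {ω₄}  = {ω₁,ω₂,ω₃}ᶜ
  — 14 sets.
Step 4: 2 new —
  {ω₁,ω₄}  = {ω₄} ∪ {ω₁}
  {ω₂,ω₃}  = {ω₃} ∪ {ω₂}
  — 16 sets.
Step 5: closed — nothing new.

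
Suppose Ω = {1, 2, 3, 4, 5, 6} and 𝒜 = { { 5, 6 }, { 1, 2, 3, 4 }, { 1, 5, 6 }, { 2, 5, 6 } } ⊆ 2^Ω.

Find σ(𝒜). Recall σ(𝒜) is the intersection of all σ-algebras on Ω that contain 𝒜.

σ(𝒜) = { {  }, { 1 }, { 2 }, { 1, 2 }, { 3, 4 }, { 5, 6 }, { 1, 3, 4 }, { 1, 5, 6 }, { 2, 3, 4 }, { 2, 5, 6 }, { 1, 2, 3, 4 }, { 1, 2, 5, 6 }, { 3, 4, 5, 6 }, { 1, 3, 4, 5, 6 }, { 2, 3, 4, 5, 6 }, Ω }

Working:
Start: 𝒜 ∪ {∅, Ω} = { {  }, { 5, 6 }, { 1, 5, 6 }, { 2, 5, 6 }, { 1, 2, 3, 4 }, Ω }.
Step 1: 3 new —
  { 1, 3, 4 }  = Ω∖{ 2, 5, 6 }
  { 2, 3, 4 }  = Ω∖{ 1, 5, 6 }
  { 1, 2, 5, 6 }  = { 1, 5, 6 } ∪ { 2, 5, 6 }
  — 9 sets.
Step 2 adds 3:
  { 3, 4 }  = Ω∖{ 1, 2, 5, 6 }
  { 1, 3, 4, 5, 6 }  = { 5, 6 } ∪ { 1, 3, 4 }
  { 2, 3, 4, 5, 6 }  = { 2, 3, 4 } ∪ { 5, 6 }
  — 12 sets.
Step 3: 3 new —
  { 1 }  = Ω∖{ 2, 3, 4, 5, 6 }
  { 2 }  = Ω∖{ 1, 3, 4, 5, 6 }
  { 3, 4, 5, 6 }  = { 3, 4 } ∪ { 5, 6 }
  — 15 sets.
Step 4 adds 1:
  { 1, 2 }  = Ω∖{ 3, 4, 5, 6 }
  — 16 sets.
Step 5: closed — nothing new.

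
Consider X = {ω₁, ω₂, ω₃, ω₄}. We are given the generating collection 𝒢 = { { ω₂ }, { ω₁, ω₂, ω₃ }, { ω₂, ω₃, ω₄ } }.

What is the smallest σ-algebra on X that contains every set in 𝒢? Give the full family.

σ(𝒢) = { ∅, { ω₁ }, { ω₂ }, { ω₃ }, { ω₄ }, { ω₁, ω₂ }, { ω₁, ω₃ }, { ω₁, ω₄ }, { ω₂, ω₃ }, { ω₂, ω₄ }, { ω₃, ω₄ }, { ω₁, ω₂, ω₃ }, { ω₁, ω₂, ω₄ }, { ω₁, ω₃, ω₄ }, { ω₂, ω₃, ω₄ }, X }

Derivation:
Seed the family with 𝒢 together with ∅ and X: { ∅, { ω₂ }, { ω₁, ω₂, ω₃ }, { ω₂, ω₃, ω₄ }, X }.
Pass 1 adds 3:
  { ω₁ }  = complement { ω₂, ω₃, ω₄ }
  { ω₄ }  = complement { ω₁, ω₂, ω₃ }
  { ω₁, ω₃, ω₄ }  = complement { ω₂ }
Pass 2: +3 →
  { ω₁, ω₂ }  = { ω₂ } ∪ { ω₁ }
  { ω₁, ω₄ }  = { ω₄ } ∪ { ω₁ }
  { ω₂, ω₄ }  = { ω₄ } ∪ { ω₂ }
Pass 3 adds 4:
  { ω₁, ω₃ }  = complement { ω₂, ω₄ }
  { ω₂, ω₃ }  = complement { ω₁, ω₄ }
  { ω₃, ω₄ }  = complement { ω₁, ω₂ }
  { ω₁, ω₂, ω₄ }  = { ω₁, ω₄ } ∪ { ω₁, ω₂ }
Pass 4: +1 →
  { ω₃ }  = complement { ω₁, ω₂, ω₄ }
Pass 5 adds nothing — fixpoint reached.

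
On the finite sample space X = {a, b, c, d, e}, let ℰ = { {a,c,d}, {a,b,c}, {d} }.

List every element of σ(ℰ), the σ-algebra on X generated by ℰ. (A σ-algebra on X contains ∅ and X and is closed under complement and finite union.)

Start: ℰ ∪ {∅, X} = { {}, {d}, {a,b,c}, {a,c,d}, X }.
Pass 1 adds 4:
  {b,e}  = ᶜ of {a,c,d}
  {d,e}  = ᶜ of {a,b,c}
  {a,b,c,d}  = {a,c,d} ∪ {a,b,c}
  {a,b,c,e}  = ᶜ of {d}
  |family| = 9
Pass 2: 3 new —
  {e}  = ᶜ of {a,b,c,d}
  {b,d,e}  = {b,e} ∪ {d,e}
  {a,c,d,e}  = {d,e} ∪ {a,c,d}
  |family| = 12
Pass 3: +2 →
  {b}  = ᶜ of {a,c,d,e}
  {a,c}  = ᶜ of {b,d,e}
  |family| = 14
Pass 4 (2 new):
  {b,d}  = {d} ∪ {b}
  {a,c,e}  = {a,c} ∪ {e}
  |family| = 16
Pass 5: stable.

|σ(ℰ)| = 16.  σ(ℰ) = { {}, {b}, {d}, {e}, {a,c}, {b,d}, {b,e}, {d,e}, {a,b,c}, {a,c,d}, {a,c,e}, {b,d,e}, {a,b,c,d}, {a,b,c,e}, {a,c,d,e}, X }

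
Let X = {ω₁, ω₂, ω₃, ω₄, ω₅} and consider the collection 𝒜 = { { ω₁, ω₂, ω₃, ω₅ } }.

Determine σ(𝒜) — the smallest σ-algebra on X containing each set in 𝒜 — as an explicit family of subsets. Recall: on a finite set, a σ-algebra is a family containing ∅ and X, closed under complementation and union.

σ(𝒜) = { ∅, { ω₄ }, { ω₁, ω₂, ω₃, ω₅ }, X }

Check:
Initial family (3 sets): { ∅, { ω₁, ω₂, ω₃, ω₅ }, X }.
Pass 1: +1 →
  { ω₄ }  = X∖{ ω₁, ω₂, ω₃, ω₅ }
  [4 total]
Pass 2 adds nothing — fixpoint reached.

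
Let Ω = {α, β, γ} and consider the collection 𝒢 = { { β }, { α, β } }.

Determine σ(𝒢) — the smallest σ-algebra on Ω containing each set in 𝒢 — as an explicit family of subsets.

|σ(𝒢)| = 8.  σ(𝒢) = { {  }, { α }, { β }, { γ }, { α, β }, { α, γ }, { β, γ }, Ω }

Check:
Take S₀ = 𝒢 ∪ {∅, Ω} = { {  }, { β }, { α, β }, Ω }.
Iteration 1: 2 new —
  { γ }  = Ω∖{ α, β }
  { α, γ }  = Ω∖{ β }
  |family| = 6
Iteration 2: 1 new —
  { β, γ }  = { γ } ∪ { β }
  |family| = 7
Iteration 3. New:
  { α }  = Ω∖{ β, γ }
  |family| = 8
Iteration 4: closed — nothing new.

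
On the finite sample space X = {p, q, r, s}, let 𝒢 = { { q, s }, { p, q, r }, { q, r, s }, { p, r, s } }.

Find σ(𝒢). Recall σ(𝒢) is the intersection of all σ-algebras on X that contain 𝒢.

Answer: σ(𝒢) = { {  }, { p }, { q }, { r }, { s }, { p, q }, { p, r }, { p, s }, { q, r }, { q, s }, { r, s }, { p, q, r }, { p, q, s }, { p, r, s }, { q, r, s }, X }

Working:
Take S₀ = 𝒢 ∪ {∅, X} = { {  }, { q, s }, { p, q, r }, { p, r, s }, { q, r, s }, X }.
Round 1 adds 4:
  { p }  = { q, r, s }ᶜ
  { q }  = { p, r, s }ᶜ
  { s }  = { p, q, r }ᶜ
  { p, r }  = { q, s }ᶜ
  |family| = 10
Round 2. New:
  { p, q }  = { q } ∪ { p }
  { p, s }  = { s } ∪ { p }
  { p, q, s }  = { q, s } ∪ { p }
  |family| = 13
Round 3: +3 →
  { r }  = { p, q, s }ᶜ
  { q, r }  = { p, s }ᶜ
  { r, s }  = { p, q }ᶜ
  |family| = 16
Round 4 adds nothing — fixpoint reached.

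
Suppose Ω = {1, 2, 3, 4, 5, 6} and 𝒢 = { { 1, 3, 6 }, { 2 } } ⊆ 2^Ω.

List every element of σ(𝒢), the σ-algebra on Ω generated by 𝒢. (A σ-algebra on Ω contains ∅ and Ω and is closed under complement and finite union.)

Take S₀ = 𝒢 ∪ {∅, Ω} = { {}, { 2 }, { 1, 3, 6 }, Ω }.
Step 1: 3 new —
  { 2, 4, 5 }  = ᶜ of { 1, 3, 6 }
  { 1, 2, 3, 6 }  = { 2 } ∪ { 1, 3, 6 }
  { 1, 3, 4, 5, 6 }  = ᶜ of { 2 }
  — 7 sets.
Step 2: 1 new —
  { 4, 5 }  = ᶜ of { 1, 2, 3, 6 }
  — 8 sets.
Step 3 adds nothing — fixpoint reached.

σ(𝒢) = { {}, { 2 }, { 4, 5 }, { 1, 3, 6 }, { 2, 4, 5 }, { 1, 2, 3, 6 }, { 1, 3, 4, 5, 6 }, Ω }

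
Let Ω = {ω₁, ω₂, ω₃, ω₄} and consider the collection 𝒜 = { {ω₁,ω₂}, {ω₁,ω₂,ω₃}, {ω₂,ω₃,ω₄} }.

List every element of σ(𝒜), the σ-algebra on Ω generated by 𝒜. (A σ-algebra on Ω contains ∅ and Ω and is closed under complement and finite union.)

σ(𝒜) = { ∅, {ω₁}, {ω₂}, {ω₃}, {ω₄}, {ω₁,ω₂}, {ω₁,ω₃}, {ω₁,ω₄}, {ω₂,ω₃}, {ω₂,ω₄}, {ω₃,ω₄}, {ω₁,ω₂,ω₃}, {ω₁,ω₂,ω₄}, {ω₁,ω₃,ω₄}, {ω₂,ω₃,ω₄}, Ω }

Working:
Begin from { ∅, {ω₁,ω₂}, {ω₁,ω₂,ω₃}, {ω₂,ω₃,ω₄}, Ω } (that is, 𝒜 plus ∅ and Ω).
Round 1: +3 →
  {ω₁}  = complement {ω₂,ω₃,ω₄}
  {ω₄}  = complement {ω₁,ω₂,ω₃}
  {ω₃,ω₄}  = complement {ω₁,ω₂}
  |family| = 8
Round 2. New:
  {ω₁,ω₄}  = {ω₄} ∪ {ω₁}
  {ω₁,ω₂,ω₄}  = {ω₄} ∪ {ω₁,ω₂}
  {ω₁,ω₃,ω₄}  = {ω₃,ω₄} ∪ {ω₁}
  |family| = 11
Round 3 adds 3:
  {ω₂}  = complement {ω₁,ω₃,ω₄}
  {ω₃}  = complement {ω₁,ω₂,ω₄}
  {ω₂,ω₃}  = complement {ω₁,ω₄}
  |family| = 14
Round 4 (2 new):
  {ω₁,ω₃}  = {ω₃} ∪ {ω₁}
  {ω₂,ω₄}  = {ω₄} ∪ {ω₂}
  |family| = 16
Round 5 adds nothing — fixpoint reached.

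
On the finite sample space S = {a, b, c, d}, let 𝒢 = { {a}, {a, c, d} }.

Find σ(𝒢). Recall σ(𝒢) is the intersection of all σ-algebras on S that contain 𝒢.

Answer: σ(𝒢) = { ∅, {a}, {b}, {a, b}, {c, d}, {a, c, d}, {b, c, d}, S }

Trace:
Seed the family with 𝒢 together with ∅ and S: { ∅, {a}, {a, c, d}, S }.
Pass 1. New:
  {b}  = S∖{a, c, d}
  {b, c, d}  = S∖{a}
  (now 6)
Pass 2 (1 new):
  {a, b}  = {b} ∪ {a}
  (now 7)
Pass 3. New:
  {c, d}  = S∖{a, b}
  (now 8)
Pass 4: closed — nothing new.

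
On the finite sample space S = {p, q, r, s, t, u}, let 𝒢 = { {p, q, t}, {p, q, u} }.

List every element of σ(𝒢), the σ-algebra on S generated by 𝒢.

Seed the family with 𝒢 together with ∅ and S: { {}, {p, q, t}, {p, q, u}, S }.
Iteration 1: 3 new —
  {r, s, t}  = S∖{p, q, u}
  {r, s, u}  = S∖{p, q, t}
  {p, q, t, u}  = {p, q, t} ∪ {p, q, u}
  (now 7)
Iteration 2: 4 new —
  {r, s}  = S∖{p, q, t, u}
  {r, s, t, u}  = {r, s, t} ∪ {r, s, u}
  {p, q, r, s, t}  = {p, q, t} ∪ {r, s, t}
  {p, q, r, s, u}  = {r, s, u} ∪ {p, q, u}
  (now 11)
Iteration 3. New:
  {t}  = S∖{p, q, r, s, u}
  {u}  = S∖{p, q, r, s, t}
  {p, q}  = S∖{r, s, t, u}
  (now 14)
Iteration 4: 2 new —
  {t, u}  = {u} ∪ {t}
  {p, q, r, s}  = {r, s} ∪ {p, q}
  (now 16)
Iteration 5: stable.

σ(𝒢) = { {}, {t}, {u}, {p, q}, {r, s}, {t, u}, {p, q, t}, {p, q, u}, {r, s, t}, {r, s, u}, {p, q, r, s}, {p, q, t, u}, {r, s, t, u}, {p, q, r, s, t}, {p, q, r, s, u}, S }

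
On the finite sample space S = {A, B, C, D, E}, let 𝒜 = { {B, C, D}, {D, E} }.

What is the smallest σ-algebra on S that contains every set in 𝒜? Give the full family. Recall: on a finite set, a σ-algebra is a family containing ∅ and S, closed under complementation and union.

Start: 𝒜 ∪ {∅, S} = { {}, {D, E}, {B, C, D}, S }.
Step 1 adds 3:
  {A, E}  = complement {B, C, D}
  {A, B, C}  = complement {D, E}
  {B, C, D, E}  = {B, C, D} ∪ {D, E}
  (now 7)
Step 2: +4 →
  {A}  = complement {B, C, D, E}
  {A, D, E}  = {D, E} ∪ {A, E}
  {A, B, C, D}  = {B, C, D} ∪ {A, B, C}
  {A, B, C, E}  = {A, B, C} ∪ {A, E}
  (now 11)
Step 3 adds 3:
  {D}  = complement {A, B, C, E}
  {E}  = complement {A, B, C, D}
  {B, C}  = complement {A, D, E}
  (now 14)
Step 4 (2 new):
  {A, D}  = {D} ∪ {A}
  {B, C, E}  = {B, C} ∪ {E}
  (now 16)
Step 5: stable.

σ(𝒜) = { {}, {A}, {D}, {E}, {A, D}, {A, E}, {B, C}, {D, E}, {A, B, C}, {A, D, E}, {B, C, D}, {B, C, E}, {A, B, C, D}, {A, B, C, E}, {B, C, D, E}, S }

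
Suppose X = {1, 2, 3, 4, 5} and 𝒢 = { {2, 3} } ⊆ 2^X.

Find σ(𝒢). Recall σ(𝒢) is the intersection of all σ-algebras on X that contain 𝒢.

σ(𝒢) (4 sets): { {}, {2, 3}, {1, 4, 5}, X }

Check:
Begin from { {}, {2, 3}, X } (that is, 𝒢 plus ∅ and X).
Iteration 1: 1 new —
  {1, 4, 5}  = ᶜ of {2, 3}
  (now 4)
Iteration 2 adds nothing — fixpoint reached.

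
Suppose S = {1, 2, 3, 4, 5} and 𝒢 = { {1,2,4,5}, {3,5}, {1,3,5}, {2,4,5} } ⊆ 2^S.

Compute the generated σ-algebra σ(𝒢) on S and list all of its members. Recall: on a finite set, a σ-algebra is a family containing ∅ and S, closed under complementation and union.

Initial family (6 sets): { {}, {3,5}, {1,3,5}, {2,4,5}, {1,2,4,5}, S }.
Step 1: 5 new —
  {3}  = {1,2,4,5}ᶜ
  {1,3}  = {2,4,5}ᶜ
  {2,4}  = {1,3,5}ᶜ
  {1,2,4}  = {3,5}ᶜ
  {2,3,4,5}  = {3,5} ∪ {2,4,5}
Step 2. New:
  {1}  = {2,3,4,5}ᶜ
  {2,3,4}  = {3} ∪ {2,4}
  {1,2,3,4}  = {1,2,4} ∪ {3}
Step 3 adds 2:
  {5}  = {1,2,3,4}ᶜ
  {1,5}  = {2,3,4}ᶜ
Step 4: closed — nothing new.

Hence σ(𝒢) has 16 members: { {}, {1}, {3}, {5}, {1,3}, {1,5}, {2,4}, {3,5}, {1,2,4}, {1,3,5}, {2,3,4}, {2,4,5}, {1,2,3,4}, {1,2,4,5}, {2,3,4,5}, S }.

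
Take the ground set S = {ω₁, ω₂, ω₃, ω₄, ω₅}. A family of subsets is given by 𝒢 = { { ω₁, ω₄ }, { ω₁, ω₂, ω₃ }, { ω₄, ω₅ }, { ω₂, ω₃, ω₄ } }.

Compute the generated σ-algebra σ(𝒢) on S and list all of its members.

Seed the family with 𝒢 together with ∅ and S: { {  }, { ω₁, ω₄ }, { ω₄, ω₅ }, { ω₁, ω₂, ω₃ }, { ω₂, ω₃, ω₄ }, S }.
Step 1 adds 5:
  { ω₁, ω₅ }  = ᶜ of { ω₂, ω₃, ω₄ }
  { ω₁, ω₄, ω₅ }  = { ω₄, ω₅ } ∪ { ω₁, ω₄ }
  { ω₂, ω₃, ω₅ }  = ᶜ of { ω₁, ω₄ }
  { ω₁, ω₂, ω₃, ω₄ }  = { ω₁, ω₂, ω₃ } ∪ { ω₁, ω₄ }
  { ω₂, ω₃, ω₄, ω₅ }  = { ω₄, ω₅ } ∪ { ω₂, ω₃, ω₄ }
  [11 total]
Step 2 (4 new):
  { ω₁ }  = ᶜ of { ω₂, ω₃, ω₄, ω₅ }
  { ω₅ }  = ᶜ of { ω₁, ω₂, ω₃, ω₄ }
  { ω₂, ω₃ }  = ᶜ of { ω₁, ω₄, ω₅ }
  { ω₁, ω₂, ω₃, ω₅ }  = { ω₁, ω₂, ω₃ } ∪ { ω₂, ω₃, ω₅ }
  [15 total]
Step 3 (1 new):
  { ω₄ }  = ᶜ of { ω₁, ω₂, ω₃, ω₅ }
  [16 total]
Step 4: no new sets; the family is a σ-algebra.

Hence σ(𝒢) has 16 members: { {  }, { ω₁ }, { ω₄ }, { ω₅ }, { ω₁, ω₄ }, { ω₁, ω₅ }, { ω₂, ω₃ }, { ω₄, ω₅ }, { ω₁, ω₂, ω₃ }, { ω₁, ω₄, ω₅ }, { ω₂, ω₃, ω₄ }, { ω₂, ω₃, ω₅ }, { ω₁, ω₂, ω₃, ω₄ }, { ω₁, ω₂, ω₃, ω₅ }, { ω₂, ω₃, ω₄, ω₅ }, S }.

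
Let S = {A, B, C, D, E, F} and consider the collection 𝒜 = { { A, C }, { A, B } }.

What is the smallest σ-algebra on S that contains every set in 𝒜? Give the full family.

Seed the family with 𝒜 together with ∅ and S: { ∅, { A, B }, { A, C }, S }.
Iteration 1 adds 3:
  { A, B, C }  = { A, B } ∪ { A, C }
  { B, D, E, F }  = S∖{ A, C }
  { C, D, E, F }  = S∖{ A, B }
  — 7 sets.
Iteration 2. New:
  { D, E, F }  = S∖{ A, B, C }
  { A, B, D, E, F }  = { B, D, E, F } ∪ { A, B }
  { A, C, D, E, F }  = { A, C } ∪ { C, D, E, F }
  { B, C, D, E, F }  = { B, D, E, F } ∪ { C, D, E, F }
  — 11 sets.
Iteration 3 adds 3:
  { A }  = S∖{ B, C, D, E, F }
  { B }  = S∖{ A, C, D, E, F }
  { C }  = S∖{ A, B, D, E, F }
  — 14 sets.
Iteration 4: +2 →
  { B, C }  = { C } ∪ { B }
  { A, D, E, F }  = { D, E, F } ∪ { A }
  — 16 sets.
Iteration 5: no new sets; the family is a σ-algebra.

Hence σ(𝒜) has 16 members: { ∅, { A }, { B }, { C }, { A, B }, { A, C }, { B, C }, { A, B, C }, { D, E, F }, { A, D, E, F }, { B, D, E, F }, { C, D, E, F }, { A, B, D, E, F }, { A, C, D, E, F }, { B, C, D, E, F }, S }.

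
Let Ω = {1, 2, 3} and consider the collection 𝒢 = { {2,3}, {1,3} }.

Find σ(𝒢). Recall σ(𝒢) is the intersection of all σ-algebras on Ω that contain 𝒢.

Take S₀ = 𝒢 ∪ {∅, Ω} = { ∅, {1,3}, {2,3}, Ω }.
Pass 1. New:
  {1}  = {2,3}ᶜ
  {2}  = {1,3}ᶜ
  — 6 sets.
Pass 2 (1 new):
  {1,2}  = {2} ∪ {1}
  — 7 sets.
Pass 3 adds 1:
  {3}  = {1,2}ᶜ
  — 8 sets.
After Pass 4 the family is unchanged; done.

|σ(𝒢)| = 8.  σ(𝒢) = { ∅, {1}, {2}, {3}, {1,2}, {1,3}, {2,3}, Ω }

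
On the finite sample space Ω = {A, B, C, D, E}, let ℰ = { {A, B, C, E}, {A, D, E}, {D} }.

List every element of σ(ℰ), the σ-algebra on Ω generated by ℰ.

Take S₀ = ℰ ∪ {∅, Ω} = { ∅, {D}, {A, D, E}, {A, B, C, E}, Ω }.
Step 1 adds 1:
  {B, C}  = {A, D, E}ᶜ
Step 2 (1 new):
  {B, C, D}  = {D} ∪ {B, C}
Step 3 adds 1:
  {A, E}  = {B, C, D}ᶜ
Step 4: no new sets; the family is a σ-algebra.

σ(ℰ) = { ∅, {D}, {A, E}, {B, C}, {A, D, E}, {B, C, D}, {A, B, C, E}, Ω }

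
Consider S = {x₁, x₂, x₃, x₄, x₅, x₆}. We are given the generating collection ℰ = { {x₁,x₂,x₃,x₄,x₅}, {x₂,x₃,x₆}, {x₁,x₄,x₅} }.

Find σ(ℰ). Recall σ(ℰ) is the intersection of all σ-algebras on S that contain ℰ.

|σ(ℰ)| = 8.  σ(ℰ) = { {}, {x₆}, {x₂,x₃}, {x₁,x₄,x₅}, {x₂,x₃,x₆}, {x₁,x₄,x₅,x₆}, {x₁,x₂,x₃,x₄,x₅}, S }

Trace:
Begin from { {}, {x₁,x₄,x₅}, {x₂,x₃,x₆}, {x₁,x₂,x₃,x₄,x₅}, S } (that is, ℰ plus ∅ and S).
Step 1 (1 new):
  {x₆}  = {x₁,x₂,x₃,x₄,x₅}ᶜ
  |family| = 6
Step 2. New:
  {x₁,x₄,x₅,x₆}  = {x₁,x₄,x₅} ∪ {x₆}
  |family| = 7
Step 3: +1 →
  {x₂,x₃}  = {x₁,x₄,x₅,x₆}ᶜ
  |family| = 8
Step 4: already closed under ᶜ and ∪.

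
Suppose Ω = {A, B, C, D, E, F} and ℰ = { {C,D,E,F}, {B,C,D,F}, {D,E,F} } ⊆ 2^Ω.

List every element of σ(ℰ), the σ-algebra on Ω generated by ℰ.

Take S₀ = ℰ ∪ {∅, Ω} = { {}, {D,E,F}, {B,C,D,F}, {C,D,E,F}, Ω }.
Pass 1: 4 new —
  {A,B}  = Ω∖{C,D,E,F}
  {A,E}  = Ω∖{B,C,D,F}
  {A,B,C}  = Ω∖{D,E,F}
  {B,C,D,E,F}  = {B,C,D,F} ∪ {C,D,E,F}
  (now 9)
Pass 2: 7 new —
  {A}  = Ω∖{B,C,D,E,F}
  {A,B,E}  = {A,B} ∪ {A,E}
  {A,B,C,E}  = {A,B,C} ∪ {A,E}
  {A,D,E,F}  = {A,E} ∪ {D,E,F}
  {A,B,C,D,F}  = {A,B,C} ∪ {B,C,D,F}
  {A,B,D,E,F}  = {A,B} ∪ {D,E,F}
  {A,C,D,E,F}  = {C,D,E,F} ∪ {A,E}
  (now 16)
Pass 3: 6 new —
  {B}  = Ω∖{A,C,D,E,F}
  {C}  = Ω∖{A,B,D,E,F}
  {E}  = Ω∖{A,B,C,D,F}
  {B,C}  = Ω∖{A,D,E,F}
  {D,F}  = Ω∖{A,B,C,E}
  {C,D,F}  = Ω∖{A,B,E}
  (now 22)
Pass 4 (10 new):
  {A,C}  = {C} ∪ {A}
  {B,E}  = {B} ∪ {E}
  {C,E}  = {E} ∪ {C}
  {A,C,E}  = {C} ∪ {A,E}
  {A,D,F}  = {D,F} ∪ {A}
  {B,C,E}  = {E} ∪ {B,C}
  {B,D,F}  = {B} ∪ {D,F}
  {A,B,D,F}  = {A,B} ∪ {D,F}
  {A,C,D,F}  = {C,D,F} ∪ {A}
  {B,D,E,F}  = {B} ∪ {D,E,F}
  (now 32)
After Pass 5 the family is unchanged; done.

|σ(ℰ)| = 32.  σ(ℰ) = { {}, {A}, {B}, {C}, {E}, {A,B}, {A,C}, {A,E}, {B,C}, {B,E}, {C,E}, {D,F}, {A,B,C}, {A,B,E}, {A,C,E}, {A,D,F}, {B,C,E}, {B,D,F}, {C,D,F}, {D,E,F}, {A,B,C,E}, {A,B,D,F}, {A,C,D,F}, {A,D,E,F}, {B,C,D,F}, {B,D,E,F}, {C,D,E,F}, {A,B,C,D,F}, {A,B,D,E,F}, {A,C,D,E,F}, {B,C,D,E,F}, Ω }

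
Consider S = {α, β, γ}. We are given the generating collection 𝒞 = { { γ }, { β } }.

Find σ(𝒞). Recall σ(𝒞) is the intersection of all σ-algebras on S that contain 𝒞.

|σ(𝒞)| = 8.  σ(𝒞) = { ∅, { α }, { β }, { γ }, { α, β }, { α, γ }, { β, γ }, S }

Check:
Begin from { ∅, { β }, { γ }, S } (that is, 𝒞 plus ∅ and S).
Iteration 1 adds 3:
  { α, β }  = { γ }ᶜ
  { α, γ }  = { β }ᶜ
  { β, γ }  = { γ } ∪ { β }
Iteration 2 adds 1:
  { α }  = { β, γ }ᶜ
Iteration 3: closed — nothing new.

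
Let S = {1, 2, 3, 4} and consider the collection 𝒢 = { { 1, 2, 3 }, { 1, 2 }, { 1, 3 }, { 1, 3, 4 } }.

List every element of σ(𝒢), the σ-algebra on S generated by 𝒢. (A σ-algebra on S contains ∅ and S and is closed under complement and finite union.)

Answer: σ(𝒢) = { {}, { 1 }, { 2 }, { 3 }, { 4 }, { 1, 2 }, { 1, 3 }, { 1, 4 }, { 2, 3 }, { 2, 4 }, { 3, 4 }, { 1, 2, 3 }, { 1, 2, 4 }, { 1, 3, 4 }, { 2, 3, 4 }, S }

Check:
Take S₀ = 𝒢 ∪ {∅, S} = { {}, { 1, 2 }, { 1, 3 }, { 1, 2, 3 }, { 1, 3, 4 }, S }.
Round 1 adds 4:
  { 2 }  = ᶜ of { 1, 3, 4 }
  { 4 }  = ᶜ of { 1, 2, 3 }
  { 2, 4 }  = ᶜ of { 1, 3 }
  { 3, 4 }  = ᶜ of { 1, 2 }
  (now 10)
Round 2. New:
  { 1, 2, 4 }  = { 1, 2 } ∪ { 4 }
  { 2, 3, 4 }  = { 3, 4 } ∪ { 2 }
  (now 12)
Round 3: +2 →
  { 1 }  = ᶜ of { 2, 3, 4 }
  { 3 }  = ᶜ of { 1, 2, 4 }
  (now 14)
Round 4: 2 new —
  { 1, 4 }  = { 4 } ∪ { 1 }
  { 2, 3 }  = { 3 } ∪ { 2 }
  (now 16)
After Round 5 the family is unchanged; done.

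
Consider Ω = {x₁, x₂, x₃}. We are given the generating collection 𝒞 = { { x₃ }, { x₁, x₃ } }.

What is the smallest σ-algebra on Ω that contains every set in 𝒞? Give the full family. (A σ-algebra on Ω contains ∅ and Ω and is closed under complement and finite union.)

Take S₀ = 𝒞 ∪ {∅, Ω} = { {  }, { x₃ }, { x₁, x₃ }, Ω }.
Round 1: +2 →
  { x₂ }  = Ω∖{ x₁, x₃ }
  { x₁, x₂ }  = Ω∖{ x₃ }
  |family| = 6
Round 2: 1 new —
  { x₂, x₃ }  = { x₃ } ∪ { x₂ }
  |family| = 7
Round 3: +1 →
  { x₁ }  = Ω∖{ x₂, x₃ }
  |family| = 8
After Round 4 the family is unchanged; done.

σ(𝒞) = { {  }, { x₁ }, { x₂ }, { x₃ }, { x₁, x₂ }, { x₁, x₃ }, { x₂, x₃ }, Ω }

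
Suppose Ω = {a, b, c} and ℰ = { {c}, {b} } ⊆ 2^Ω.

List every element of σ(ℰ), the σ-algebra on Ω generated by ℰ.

Initial family (4 sets): { {}, {b}, {c}, Ω }.
Round 1 (3 new):
  {a,b}  = complement {c}
  {a,c}  = complement {b}
  {b,c}  = {c} ∪ {b}
Round 2. New:
  {a}  = complement {b,c}
Round 3 adds nothing — fixpoint reached.

σ(ℰ) = { {}, {a}, {b}, {c}, {a,b}, {a,c}, {b,c}, Ω }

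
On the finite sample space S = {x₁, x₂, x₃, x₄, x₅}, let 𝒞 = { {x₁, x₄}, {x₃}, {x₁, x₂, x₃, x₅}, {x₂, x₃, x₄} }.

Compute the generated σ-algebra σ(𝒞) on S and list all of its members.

σ(𝒞) (32 sets): { {}, {x₁}, {x₂}, {x₃}, {x₄}, {x₅}, {x₁, x₂}, {x₁, x₃}, {x₁, x₄}, {x₁, x₅}, {x₂, x₃}, {x₂, x₄}, {x₂, x₅}, {x₃, x₄}, {x₃, x₅}, {x₄, x₅}, {x₁, x₂, x₃}, {x₁, x₂, x₄}, {x₁, x₂, x₅}, {x₁, x₃, x₄}, {x₁, x₃, x₅}, {x₁, x₄, x₅}, {x₂, x₃, x₄}, {x₂, x₃, x₅}, {x₂, x₄, x₅}, {x₃, x₄, x₅}, {x₁, x₂, x₃, x₄}, {x₁, x₂, x₃, x₅}, {x₁, x₂, x₄, x₅}, {x₁, x₃, x₄, x₅}, {x₂, x₃, x₄, x₅}, S }

Derivation:
Start: 𝒞 ∪ {∅, S} = { {}, {x₃}, {x₁, x₄}, {x₂, x₃, x₄}, {x₁, x₂, x₃, x₅}, S }.
Round 1: 6 new —
  {x₄}  = ᶜ of {x₁, x₂, x₃, x₅}
  {x₁, x₅}  = ᶜ of {x₂, x₃, x₄}
  {x₁, x₃, x₄}  = {x₃} ∪ {x₁, x₄}
  {x₂, x₃, x₅}  = ᶜ of {x₁, x₄}
  {x₁, x₂, x₃, x₄}  = {x₁, x₄} ∪ {x₂, x₃, x₄}
  {x₁, x₂, x₄, x₅}  = ᶜ of {x₃}
  — 12 sets.
Round 2: 7 new —
  {x₅}  = ᶜ of {x₁, x₂, x₃, x₄}
  {x₂, x₅}  = ᶜ of {x₁, x₃, x₄}
  {x₃, x₄}  = {x₃} ∪ {x₄}
  {x₁, x₃, x₅}  = {x₃} ∪ {x₁, x₅}
  {x₁, x₄, x₅}  = {x₁, x₄} ∪ {x₁, x₅}
  {x₁, x₃, x₄, x₅}  = {x₁, x₃, x₄} ∪ {x₁, x₅}
  {x₂, x₃, x₄, x₅}  = {x₂, x₃, x₄} ∪ {x₂, x₃, x₅}
  — 19 sets.
Round 3: 9 new —
  {x₁}  = ᶜ of {x₂, x₃, x₄, x₅}
  {x₂}  = ᶜ of {x₁, x₃, x₄, x₅}
  {x₂, x₃}  = ᶜ of {x₁, x₄, x₅}
  {x₂, x₄}  = ᶜ of {x₁, x₃, x₅}
  {x₃, x₅}  = {x₅} ∪ {x₃}
  {x₄, x₅}  = {x₅} ∪ {x₄}
  {x₁, x₂, x₅}  = ᶜ of {x₃, x₄}
  {x₂, x₄, x₅}  = {x₂, x₅} ∪ {x₄}
  {x₃, x₄, x₅}  = {x₃, x₄} ∪ {x₅}
  — 28 sets.
Round 4. New:
  {x₁, x₂}  = ᶜ of {x₃, x₄, x₅}
  {x₁, x₃}  = ᶜ of {x₂, x₄, x₅}
  {x₁, x₂, x₃}  = ᶜ of {x₄, x₅}
  {x₁, x₂, x₄}  = ᶜ of {x₃, x₅}
  — 32 sets.
Round 5 adds nothing — fixpoint reached.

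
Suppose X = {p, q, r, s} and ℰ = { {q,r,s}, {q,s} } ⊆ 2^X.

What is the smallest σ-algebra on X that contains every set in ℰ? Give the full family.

Seed the family with ℰ together with ∅ and X: { {}, {q,s}, {q,r,s}, X }.
Iteration 1: +2 →
  {p}  = {q,r,s}ᶜ
  {p,r}  = {q,s}ᶜ
  — 6 sets.
Iteration 2 adds 1:
  {p,q,s}  = {q,s} ∪ {p}
  — 7 sets.
Iteration 3: 1 new —
  {r}  = {p,q,s}ᶜ
  — 8 sets.
After Iteration 4 the family is unchanged; done.

σ(ℰ) = { {}, {p}, {r}, {p,r}, {q,s}, {p,q,s}, {q,r,s}, X }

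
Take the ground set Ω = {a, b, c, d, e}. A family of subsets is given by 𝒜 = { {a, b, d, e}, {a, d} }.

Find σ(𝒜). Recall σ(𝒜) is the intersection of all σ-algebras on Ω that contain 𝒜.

Begin from { ∅, {a, d}, {a, b, d, e}, Ω } (that is, 𝒜 plus ∅ and Ω).
Step 1 (2 new):
  {c}  = complement {a, b, d, e}
  {b, c, e}  = complement {a, d}
  (now 6)
Step 2: +1 →
  {a, c, d}  = {c} ∪ {a, d}
  (now 7)
Step 3 (1 new):
  {b, e}  = complement {a, c, d}
  (now 8)
After Step 4 the family is unchanged; done.

σ(𝒜) = { ∅, {c}, {a, d}, {b, e}, {a, c, d}, {b, c, e}, {a, b, d, e}, Ω }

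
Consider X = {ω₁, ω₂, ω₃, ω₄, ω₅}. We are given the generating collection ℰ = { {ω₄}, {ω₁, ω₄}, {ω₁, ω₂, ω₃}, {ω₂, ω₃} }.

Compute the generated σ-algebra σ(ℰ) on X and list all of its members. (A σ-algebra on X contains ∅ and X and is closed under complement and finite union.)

Begin from { ∅, {ω₄}, {ω₁, ω₄}, {ω₂, ω₃}, {ω₁, ω₂, ω₃}, X } (that is, ℰ plus ∅ and X).
Iteration 1 adds 6:
  {ω₄, ω₅}  = complement {ω₁, ω₂, ω₃}
  {ω₁, ω₄, ω₅}  = complement {ω₂, ω₃}
  {ω₂, ω₃, ω₄}  = {ω₂, ω₃} ∪ {ω₄}
  {ω₂, ω₃, ω₅}  = complement {ω₁, ω₄}
  {ω₁, ω₂, ω₃, ω₄}  = {ω₁, ω₂, ω₃} ∪ {ω₁, ω₄}
  {ω₁, ω₂, ω₃, ω₅}  = complement {ω₄}
  [12 total]
Iteration 2 adds 3:
  {ω₅}  = complement {ω₁, ω₂, ω₃, ω₄}
  {ω₁, ω₅}  = complement {ω₂, ω₃, ω₄}
  {ω₂, ω₃, ω₄, ω₅}  = {ω₂, ω₃, ω₄} ∪ {ω₄, ω₅}
  [15 total]
Iteration 3 adds 1:
  {ω₁}  = complement {ω₂, ω₃, ω₄, ω₅}
  [16 total]
Iteration 4: no new sets; the family is a σ-algebra.

σ(ℰ) = { ∅, {ω₁}, {ω₄}, {ω₅}, {ω₁, ω₄}, {ω₁, ω₅}, {ω₂, ω₃}, {ω₄, ω₅}, {ω₁, ω₂, ω₃}, {ω₁, ω₄, ω₅}, {ω₂, ω₃, ω₄}, {ω₂, ω₃, ω₅}, {ω₁, ω₂, ω₃, ω₄}, {ω₁, ω₂, ω₃, ω₅}, {ω₂, ω₃, ω₄, ω₅}, X }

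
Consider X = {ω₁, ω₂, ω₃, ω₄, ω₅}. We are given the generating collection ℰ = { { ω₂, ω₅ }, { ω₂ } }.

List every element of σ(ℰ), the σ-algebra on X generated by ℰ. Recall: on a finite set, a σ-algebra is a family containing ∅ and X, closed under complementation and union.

σ(ℰ) (8 sets): { {  }, { ω₂ }, { ω₅ }, { ω₂, ω₅ }, { ω₁, ω₃, ω₄ }, { ω₁, ω₂, ω₃, ω₄ }, { ω₁, ω₃, ω₄, ω₅ }, X }

Derivation:
Take S₀ = ℰ ∪ {∅, X} = { {  }, { ω₂ }, { ω₂, ω₅ }, X }.
Iteration 1: +2 →
  { ω₁, ω₃, ω₄ }  = ᶜ of { ω₂, ω₅ }
  { ω₁, ω₃, ω₄, ω₅ }  = ᶜ of { ω₂ }
  [6 total]
Iteration 2: 1 new —
  { ω₁, ω₂, ω₃, ω₄ }  = { ω₁, ω₃, ω₄ } ∪ { ω₂ }
  [7 total]
Iteration 3. New:
  { ω₅ }  = ᶜ of { ω₁, ω₂, ω₃, ω₄ }
  [8 total]
Iteration 4: stable.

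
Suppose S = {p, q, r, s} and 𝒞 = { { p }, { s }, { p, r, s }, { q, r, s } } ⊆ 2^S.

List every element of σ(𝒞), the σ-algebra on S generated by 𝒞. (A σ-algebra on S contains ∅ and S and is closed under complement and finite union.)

σ(𝒞) (16 sets): { {}, { p }, { q }, { r }, { s }, { p, q }, { p, r }, { p, s }, { q, r }, { q, s }, { r, s }, { p, q, r }, { p, q, s }, { p, r, s }, { q, r, s }, S }

Check:
Start: 𝒞 ∪ {∅, S} = { {}, { p }, { s }, { p, r, s }, { q, r, s }, S }.
Round 1 adds 3:
  { q }  = { p, r, s }ᶜ
  { p, s }  = { s } ∪ { p }
  { p, q, r }  = { s }ᶜ
  [9 total]
Round 2: 4 new —
  { p, q }  = { q } ∪ { p }
  { q, r }  = { p, s }ᶜ
  { q, s }  = { q } ∪ { s }
  { p, q, s }  = { q } ∪ { p, s }
  [13 total]
Round 3 adds 3:
  { r }  = { p, q, s }ᶜ
  { p, r }  = { q, s }ᶜ
  { r, s }  = { p, q }ᶜ
  [16 total]
Round 4 adds nothing — fixpoint reached.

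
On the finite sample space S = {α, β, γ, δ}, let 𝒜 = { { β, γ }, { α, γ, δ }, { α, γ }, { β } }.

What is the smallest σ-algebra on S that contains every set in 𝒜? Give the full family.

Initial family (6 sets): { {  }, { β }, { α, γ }, { β, γ }, { α, γ, δ }, S }.
Pass 1: 3 new —
  { α, δ }  = complement { β, γ }
  { β, δ }  = complement { α, γ }
  { α, β, γ }  = { β, γ } ∪ { α, γ }
  |family| = 9
Pass 2 adds 3:
  { δ }  = complement { α, β, γ }
  { α, β, δ }  = { β } ∪ { α, δ }
  { β, γ, δ }  = { β, γ } ∪ { β, δ }
  |family| = 12
Pass 3 adds 2:
  { α }  = complement { β, γ, δ }
  { γ }  = complement { α, β, δ }
  |family| = 14
Pass 4. New:
  { α, β }  = { β } ∪ { α }
  { γ, δ }  = { γ } ∪ { δ }
  |family| = 16
After Pass 5 the family is unchanged; done.

σ(𝒜) = { {  }, { α }, { β }, { γ }, { δ }, { α, β }, { α, γ }, { α, δ }, { β, γ }, { β, δ }, { γ, δ }, { α, β, γ }, { α, β, δ }, { α, γ, δ }, { β, γ, δ }, S }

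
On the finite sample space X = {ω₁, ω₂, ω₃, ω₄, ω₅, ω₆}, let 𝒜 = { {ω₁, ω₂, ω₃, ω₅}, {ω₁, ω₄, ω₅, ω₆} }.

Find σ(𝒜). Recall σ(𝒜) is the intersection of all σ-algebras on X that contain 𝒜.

|σ(𝒜)| = 8.  σ(𝒜) = { {}, {ω₁, ω₅}, {ω₂, ω₃}, {ω₄, ω₆}, {ω₁, ω₂, ω₃, ω₅}, {ω₁, ω₄, ω₅, ω₆}, {ω₂, ω₃, ω₄, ω₆}, X }

Derivation:
Initial family (4 sets): { {}, {ω₁, ω₂, ω₃, ω₅}, {ω₁, ω₄, ω₅, ω₆}, X }.
Pass 1. New:
  {ω₂, ω₃}  = X∖{ω₁, ω₄, ω₅, ω₆}
  {ω₄, ω₆}  = X∖{ω₁, ω₂, ω₃, ω₅}
  — 6 sets.
Pass 2. New:
  {ω₂, ω₃, ω₄, ω₆}  = {ω₂, ω₃} ∪ {ω₄, ω₆}
  — 7 sets.
Pass 3: 1 new —
  {ω₁, ω₅}  = X∖{ω₂, ω₃, ω₄, ω₆}
  — 8 sets.
Pass 4: closed — nothing new.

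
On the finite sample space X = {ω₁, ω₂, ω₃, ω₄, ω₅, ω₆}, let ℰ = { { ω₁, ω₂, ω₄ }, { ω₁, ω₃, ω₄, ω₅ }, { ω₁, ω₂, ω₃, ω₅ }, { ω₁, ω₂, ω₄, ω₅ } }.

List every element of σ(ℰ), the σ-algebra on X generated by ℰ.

Seed the family with ℰ together with ∅ and X: { {}, { ω₁, ω₂, ω₄ }, { ω₁, ω₂, ω₃, ω₅ }, { ω₁, ω₂, ω₄, ω₅ }, { ω₁, ω₃, ω₄, ω₅ }, X }.
Round 1 (5 new):
  { ω₂, ω₆ }  = { ω₁, ω₃, ω₄, ω₅ }ᶜ
  { ω₃, ω₆ }  = { ω₁, ω₂, ω₄, ω₅ }ᶜ
  { ω₄, ω₆ }  = { ω₁, ω₂, ω₃, ω₅ }ᶜ
  { ω₃, ω₅, ω₆ }  = { ω₁, ω₂, ω₄ }ᶜ
  { ω₁, ω₂, ω₃, ω₄, ω₅ }  = { ω₁, ω₃, ω₄, ω₅ } ∪ { ω₁, ω₂, ω₄, ω₅ }
  (now 11)
Round 2 adds 11:
  { ω₆ }  = { ω₁, ω₂, ω₃, ω₄, ω₅ }ᶜ
  { ω₂, ω₃, ω₆ }  = { ω₂, ω₆ } ∪ { ω₃, ω₆ }
  { ω₂, ω₄, ω₆ }  = { ω₂, ω₆ } ∪ { ω₄, ω₆ }
  { ω₃, ω₄, ω₆ }  = { ω₃, ω₆ } ∪ { ω₄, ω₆ }
  { ω₁, ω₂, ω₄, ω₆ }  = { ω₂, ω₆ } ∪ { ω₁, ω₂, ω₄ }
  { ω₂, ω₃, ω₅, ω₆ }  = { ω₂, ω₆ } ∪ { ω₃, ω₅, ω₆ }
  { ω₃, ω₄, ω₅, ω₆ }  = { ω₃, ω₅, ω₆ } ∪ { ω₄, ω₆ }
  { ω₁, ω₂, ω₃, ω₄, ω₆ }  = { ω₁, ω₂, ω₄ } ∪ { ω₃, ω₆ }
  { ω₁, ω₂, ω₃, ω₅, ω₆ }  = { ω₂, ω₆ } ∪ { ω₁, ω₂, ω₃, ω₅ }
  { ω₁, ω₂, ω₄, ω₅, ω₆ }  = { ω₂, ω₆ } ∪ { ω₁, ω₂, ω₄, ω₅ }
  { ω₁, ω₃, ω₄, ω₅, ω₆ }  = { ω₁, ω₃, ω₄, ω₅ } ∪ { ω₃, ω₆ }
  (now 22)
Round 3. New:
  { ω₂ }  = { ω₁, ω₃, ω₄, ω₅, ω₆ }ᶜ
  { ω₃ }  = { ω₁, ω₂, ω₄, ω₅, ω₆ }ᶜ
  { ω₄ }  = { ω₁, ω₂, ω₃, ω₅, ω₆ }ᶜ
  { ω₅ }  = { ω₁, ω₂, ω₃, ω₄, ω₆ }ᶜ
  { ω₁, ω₂ }  = { ω₃, ω₄, ω₅, ω₆ }ᶜ
  { ω₁, ω₄ }  = { ω₂, ω₃, ω₅, ω₆ }ᶜ
  { ω₃, ω₅ }  = { ω₁, ω₂, ω₄, ω₆ }ᶜ
  { ω₁, ω₂, ω₅ }  = { ω₃, ω₄, ω₆ }ᶜ
  { ω₁, ω₃, ω₅ }  = { ω₂, ω₄, ω₆ }ᶜ
  { ω₁, ω₄, ω₅ }  = { ω₂, ω₃, ω₆ }ᶜ
  { ω₂, ω₃, ω₄, ω₆ }  = { ω₂, ω₄, ω₆ } ∪ { ω₃, ω₄, ω₆ }
  { ω₂, ω₃, ω₄, ω₅, ω₆ }  = { ω₂, ω₄, ω₆ } ∪ { ω₂, ω₃, ω₅, ω₆ }
  (now 34)
Round 4: +23 →
  { ω₁ }  = { ω₂, ω₃, ω₄, ω₅, ω₆ }ᶜ
  { ω₁, ω₅ }  = { ω₂, ω₃, ω₄, ω₆ }ᶜ
  { ω₂, ω₃ }  = { ω₂ } ∪ { ω₃ }
  { ω₂, ω₄ }  = { ω₂ } ∪ { ω₄ }
  { ω₂, ω₅ }  = { ω₂ } ∪ { ω₅ }
  { ω₃, ω₄ }  = { ω₃ } ∪ { ω₄ }
  { ω₄, ω₅ }  = { ω₅ } ∪ { ω₄ }
  { ω₅, ω₆ }  = { ω₆ } ∪ { ω₅ }
  { ω₁, ω₂, ω₃ }  = { ω₁, ω₂ } ∪ { ω₃ }
  { ω₁, ω₂, ω₆ }  = { ω₁, ω₂ } ∪ { ω₂, ω₆ }
  { ω₁, ω₃, ω₄ }  = { ω₃ } ∪ { ω₁, ω₄ }
  { ω₁, ω₄, ω₆ }  = { ω₆ } ∪ { ω₁, ω₄ }
  { ω₂, ω₃, ω₅ }  = { ω₂ } ∪ { ω₃, ω₅ }
  { ω₂, ω₅, ω₆ }  = { ω₂, ω₆ } ∪ { ω₅ }
  { ω₃, ω₄, ω₅ }  = { ω₄ } ∪ { ω₃, ω₅ }
  { ω₄, ω₅, ω₆ }  = { ω₅ } ∪ { ω₄, ω₆ }
  { ω₁, ω₂, ω₃, ω₄ }  = { ω₁, ω₂, ω₄ } ∪ { ω₃ }
  { ω₁, ω₂, ω₃, ω₆ }  = { ω₁, ω₂ } ∪ { ω₂, ω₃, ω₆ }
  { ω₁, ω₂, ω₅, ω₆ }  = { ω₂, ω₆ } ∪ { ω₁, ω₂, ω₅ }
  { ω₁, ω₃, ω₄, ω₆ }  = { ω₁, ω₄ } ∪ { ω₃, ω₆ }
  { ω₁, ω₃, ω₅, ω₆ }  = { ω₁, ω₃, ω₅ } ∪ { ω₆ }
  { ω₁, ω₄, ω₅, ω₆ }  = { ω₁, ω₄, ω₅ } ∪ { ω₆ }
  { ω₂, ω₄, ω₅, ω₆ }  = { ω₂, ω₄, ω₆ } ∪ { ω₅ }
  (now 57)
Round 5: 7 new —
  { ω₁, ω₃ }  = { ω₂, ω₄, ω₅, ω₆ }ᶜ
  { ω₁, ω₆ }  = { ω₆ } ∪ { ω₁ }
  { ω₁, ω₃, ω₆ }  = { ω₃, ω₆ } ∪ { ω₁ }
  { ω₁, ω₅, ω₆ }  = { ω₅, ω₆ } ∪ { ω₁, ω₅ }
  { ω₂, ω₃, ω₄ }  = { ω₃, ω₄ } ∪ { ω₂ }
  { ω₂, ω₄, ω₅ }  = { ω₂, ω₅ } ∪ { ω₄, ω₅ }
  { ω₂, ω₃, ω₄, ω₅ }  = { ω₂, ω₅ } ∪ { ω₃, ω₄, ω₅ }
  (now 64)
Round 6: no new sets; the family is a σ-algebra.

|σ(ℰ)| = 64.  σ(ℰ) = { {}, { ω₁ }, { ω₂ }, { ω₃ }, { ω₄ }, { ω₅ }, { ω₆ }, { ω₁, ω₂ }, { ω₁, ω₃ }, { ω₁, ω₄ }, { ω₁, ω₅ }, { ω₁, ω₆ }, { ω₂, ω₃ }, { ω₂, ω₄ }, { ω₂, ω₅ }, { ω₂, ω₆ }, { ω₃, ω₄ }, { ω₃, ω₅ }, { ω₃, ω₆ }, { ω₄, ω₅ }, { ω₄, ω₆ }, { ω₅, ω₆ }, { ω₁, ω₂, ω₃ }, { ω₁, ω₂, ω₄ }, { ω₁, ω₂, ω₅ }, { ω₁, ω₂, ω₆ }, { ω₁, ω₃, ω₄ }, { ω₁, ω₃, ω₅ }, { ω₁, ω₃, ω₆ }, { ω₁, ω₄, ω₅ }, { ω₁, ω₄, ω₆ }, { ω₁, ω₅, ω₆ }, { ω₂, ω₃, ω₄ }, { ω₂, ω₃, ω₅ }, { ω₂, ω₃, ω₆ }, { ω₂, ω₄, ω₅ }, { ω₂, ω₄, ω₆ }, { ω₂, ω₅, ω₆ }, { ω₃, ω₄, ω₅ }, { ω₃, ω₄, ω₆ }, { ω₃, ω₅, ω₆ }, { ω₄, ω₅, ω₆ }, { ω₁, ω₂, ω₃, ω₄ }, { ω₁, ω₂, ω₃, ω₅ }, { ω₁, ω₂, ω₃, ω₆ }, { ω₁, ω₂, ω₄, ω₅ }, { ω₁, ω₂, ω₄, ω₆ }, { ω₁, ω₂, ω₅, ω₆ }, { ω₁, ω₃, ω₄, ω₅ }, { ω₁, ω₃, ω₄, ω₆ }, { ω₁, ω₃, ω₅, ω₆ }, { ω₁, ω₄, ω₅, ω₆ }, { ω₂, ω₃, ω₄, ω₅ }, { ω₂, ω₃, ω₄, ω₆ }, { ω₂, ω₃, ω₅, ω₆ }, { ω₂, ω₄, ω₅, ω₆ }, { ω₃, ω₄, ω₅, ω₆ }, { ω₁, ω₂, ω₃, ω₄, ω₅ }, { ω₁, ω₂, ω₃, ω₄, ω₆ }, { ω₁, ω₂, ω₃, ω₅, ω₆ }, { ω₁, ω₂, ω₄, ω₅, ω₆ }, { ω₁, ω₃, ω₄, ω₅, ω₆ }, { ω₂, ω₃, ω₄, ω₅, ω₆ }, X }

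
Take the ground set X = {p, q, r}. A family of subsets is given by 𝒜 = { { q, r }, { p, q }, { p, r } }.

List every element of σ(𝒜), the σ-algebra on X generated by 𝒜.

σ(𝒜) = { {}, { p }, { q }, { r }, { p, q }, { p, r }, { q, r }, X }

Working:
Seed the family with 𝒜 together with ∅ and X: { {}, { p, q }, { p, r }, { q, r }, X }.
Pass 1 (3 new):
  { p }  = complement { q, r }
  { q }  = complement { p, r }
  { r }  = complement { p, q }
  — 8 sets.
Pass 2: stable.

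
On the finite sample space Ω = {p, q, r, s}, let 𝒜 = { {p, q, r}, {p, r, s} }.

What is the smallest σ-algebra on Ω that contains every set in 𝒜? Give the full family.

Answer: σ(𝒜) = { {}, {q}, {s}, {p, r}, {q, s}, {p, q, r}, {p, r, s}, Ω }

Working:
Seed the family with 𝒜 together with ∅ and Ω: { {}, {p, q, r}, {p, r, s}, Ω }.
Iteration 1 (2 new):
  {q}  = complement {p, r, s}
  {s}  = complement {p, q, r}
  [6 total]
Iteration 2 adds 1:
  {q, s}  = {s} ∪ {q}
  [7 total]
Iteration 3 adds 1:
  {p, r}  = complement {q, s}
  [8 total]
After Iteration 4 the family is unchanged; done.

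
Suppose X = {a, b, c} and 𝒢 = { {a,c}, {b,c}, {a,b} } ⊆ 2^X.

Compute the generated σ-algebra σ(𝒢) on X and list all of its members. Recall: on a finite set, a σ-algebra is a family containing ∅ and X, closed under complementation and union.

|σ(𝒢)| = 8.  σ(𝒢) = { ∅, {a}, {b}, {c}, {a,b}, {a,c}, {b,c}, X }

Derivation:
Start: 𝒢 ∪ {∅, X} = { ∅, {a,b}, {a,c}, {b,c}, X }.
Iteration 1. New:
  {a}  = complement {b,c}
  {b}  = complement {a,c}
  {c}  = complement {a,b}
  (now 8)
Iteration 2: closed — nothing new.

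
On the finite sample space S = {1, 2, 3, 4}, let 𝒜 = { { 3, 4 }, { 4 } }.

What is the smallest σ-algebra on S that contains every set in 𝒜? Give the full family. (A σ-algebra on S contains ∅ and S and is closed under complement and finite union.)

Start: 𝒜 ∪ {∅, S} = { ∅, { 4 }, { 3, 4 }, S }.
Pass 1 adds 2:
  { 1, 2 }  = { 3, 4 }ᶜ
  { 1, 2, 3 }  = { 4 }ᶜ
  — 6 sets.
Pass 2 adds 1:
  { 1, 2, 4 }  = { 1, 2 } ∪ { 4 }
  — 7 sets.
Pass 3: 1 new —
  { 3 }  = { 1, 2, 4 }ᶜ
  — 8 sets.
After Pass 4 the family is unchanged; done.

|σ(𝒜)| = 8.  σ(𝒜) = { ∅, { 3 }, { 4 }, { 1, 2 }, { 3, 4 }, { 1, 2, 3 }, { 1, 2, 4 }, S }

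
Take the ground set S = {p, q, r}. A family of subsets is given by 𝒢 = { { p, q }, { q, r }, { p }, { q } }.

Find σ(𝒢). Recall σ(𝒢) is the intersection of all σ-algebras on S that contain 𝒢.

Take S₀ = 𝒢 ∪ {∅, S} = { ∅, { p }, { q }, { p, q }, { q, r }, S }.
Step 1 (2 new):
  { r }  = { p, q }ᶜ
  { p, r }  = { q }ᶜ
  |family| = 8
Step 2: stable.

Therefore σ(𝒢) = { ∅, { p }, { q }, { r }, { p, q }, { p, r }, { q, r }, S } (|σ(𝒢)| = 8).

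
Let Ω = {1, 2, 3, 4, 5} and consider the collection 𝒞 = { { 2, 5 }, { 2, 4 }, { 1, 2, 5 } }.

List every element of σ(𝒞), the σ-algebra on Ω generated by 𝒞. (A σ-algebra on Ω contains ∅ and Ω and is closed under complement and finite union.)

σ(𝒞) = { ∅, { 1 }, { 2 }, { 3 }, { 4 }, { 5 }, { 1, 2 }, { 1, 3 }, { 1, 4 }, { 1, 5 }, { 2, 3 }, { 2, 4 }, { 2, 5 }, { 3, 4 }, { 3, 5 }, { 4, 5 }, { 1, 2, 3 }, { 1, 2, 4 }, { 1, 2, 5 }, { 1, 3, 4 }, { 1, 3, 5 }, { 1, 4, 5 }, { 2, 3, 4 }, { 2, 3, 5 }, { 2, 4, 5 }, { 3, 4, 5 }, { 1, 2, 3, 4 }, { 1, 2, 3, 5 }, { 1, 2, 4, 5 }, { 1, 3, 4, 5 }, { 2, 3, 4, 5 }, Ω }

Check:
Initial family (5 sets): { ∅, { 2, 4 }, { 2, 5 }, { 1, 2, 5 }, Ω }.
Pass 1: +5 →
  { 3, 4 }  = complement { 1, 2, 5 }
  { 1, 3, 4 }  = complement { 2, 5 }
  { 1, 3, 5 }  = complement { 2, 4 }
  { 2, 4, 5 }  = { 2, 5 } ∪ { 2, 4 }
  { 1, 2, 4, 5 }  = { 1, 2, 5 } ∪ { 2, 4 }
  |family| = 10
Pass 2. New:
  { 3 }  = complement { 1, 2, 4, 5 }
  { 1, 3 }  = complement { 2, 4, 5 }
  { 2, 3, 4 }  = { 3, 4 } ∪ { 2, 4 }
  { 1, 2, 3, 4 }  = { 1, 3, 4 } ∪ { 2, 4 }
  { 1, 2, 3, 5 }  = { 2, 5 } ∪ { 1, 3, 5 }
  { 1, 3, 4, 5 }  = { 3, 4 } ∪ { 1, 3, 5 }
  { 2, 3, 4, 5 }  = { 2, 5 } ∪ { 3, 4 }
  |family| = 17
Pass 3 adds 6:
  { 1 }  = complement { 2, 3, 4, 5 }
  { 2 }  = complement { 1, 3, 4, 5 }
  { 4 }  = complement { 1, 2, 3, 5 }
  { 5 }  = complement { 1, 2, 3, 4 }
  { 1, 5 }  = complement { 2, 3, 4 }
  { 2, 3, 5 }  = { 3 } ∪ { 2, 5 }
  |family| = 23
Pass 4: +9 →
  { 1, 2 }  = { 2 } ∪ { 1 }
  { 1, 4 }  = complement { 2, 3, 5 }
  { 2, 3 }  = { 2 } ∪ { 3 }
  { 3, 5 }  = { 5 } ∪ { 3 }
  { 4, 5 }  = { 5 } ∪ { 4 }
  { 1, 2, 3 }  = { 2 } ∪ { 1, 3 }
  { 1, 2, 4 }  = { 2, 4 } ∪ { 1 }
  { 1, 4, 5 }  = { 1, 5 } ∪ { 4 }
  { 3, 4, 5 }  = { 3, 4 } ∪ { 5 }
  |family| = 32
Pass 5: already closed under ᶜ and ∪.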